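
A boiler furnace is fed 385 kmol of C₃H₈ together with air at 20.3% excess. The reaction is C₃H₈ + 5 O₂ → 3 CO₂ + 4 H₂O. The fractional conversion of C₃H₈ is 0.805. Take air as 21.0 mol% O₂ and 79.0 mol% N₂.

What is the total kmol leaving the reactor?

Stoichiometric O₂ = 5 × 385 = 1925 kmol; O₂ fed = 1925 × 1.203 = 2316 kmol.
N₂ fed = 2316 × 79/21 = 8712 kmol.
Fuel reacted = 0.805 × 385 → ξ = 309.9 kmol.
Outlet (n = n₀ + ν ξ):
  C₃H₈: 385 − 1(309.9) = 75.07
  O₂: 2316 − 5(309.9) = 766.2
  N₂: 8712 (inert)
  CO₂: 0 + 3(309.9) = 929.8
  H₂O: 0 + 4(309.9) = 1240
Total out = 75.07 + 766.2 + 8712 + 929.8 + 1240 = 11720 kmol.

11700 kmol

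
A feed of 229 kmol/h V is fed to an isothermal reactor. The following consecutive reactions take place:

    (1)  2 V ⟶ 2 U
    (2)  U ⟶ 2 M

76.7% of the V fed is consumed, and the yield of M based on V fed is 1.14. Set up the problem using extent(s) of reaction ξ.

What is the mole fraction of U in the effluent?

0.125

Conversion of V: V consumed = 2ξ₁ = 0.767 × 229 → ξ₁ = 87.82 kmol/h.
Yield of M: 2ξ₂ / 229 = 1.14 → ξ₂ = 130.5 kmol/h.
Outlet amounts (n = n₀ + Σ ν·ξ):
  V: 229 − 2(87.82) = 53.36
  U: 0 + 2(87.82) − 1(130.5) = 45.11
  M: 0 + 2(130.5) = 261.1
Total out = 359.5 kmol/h; y_U = 45.11 / 359.5 = 0.1255.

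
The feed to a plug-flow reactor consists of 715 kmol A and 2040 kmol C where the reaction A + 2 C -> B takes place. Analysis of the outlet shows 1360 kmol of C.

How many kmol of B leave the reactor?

340 kmol

For C: n = n₀ − 2ξ → 1360 = 2040 − 2ξ, giving ξ = 340 kmol.
Outlet amounts (n = n₀ + ν ξ):
  A: 715 − 1(340) = 375
  C: 2040 − 2(340) = 1360
  B: 0 + 1(340) = 340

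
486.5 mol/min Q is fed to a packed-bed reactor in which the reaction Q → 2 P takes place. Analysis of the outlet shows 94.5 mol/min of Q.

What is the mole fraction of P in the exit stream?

0.892

For Q: n = n₀ − 1ξ → 94.5 = 486.5 − 1ξ, giving ξ = 392 mol/min.
Outlet amounts (n = n₀ + ν ξ):
  Q: 486.5 − 1(392) = 94.5
  P: 0 + 2(392) = 784
Total out = 878.5 mol/min; y_P = 784 / 878.5 = 0.8924.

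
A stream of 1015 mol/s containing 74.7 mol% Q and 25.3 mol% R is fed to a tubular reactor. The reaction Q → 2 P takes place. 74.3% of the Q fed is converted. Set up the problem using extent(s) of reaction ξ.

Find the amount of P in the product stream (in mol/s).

1130 mol/s

Q reacted = 0.743 × 758.2 = 563.3 mol/s; ν_Q = −1, so ξ = 563.3/1 = 563.3 mol/s.
Outlet amounts (n = n₀ + ν ξ):
  Q: 758.2 − 1(563.3) = 194.9
  P: 0 + 2(563.3) = 1127
  R: 256.8 (inert)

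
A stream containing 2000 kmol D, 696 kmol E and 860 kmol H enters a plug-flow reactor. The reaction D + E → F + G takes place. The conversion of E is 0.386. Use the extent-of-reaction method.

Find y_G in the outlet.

0.0756

E reacted = 0.386 × 696 = 268.7 kmol; ν_E = −1, so ξ = 268.7/1 = 268.7 kmol.
Outlet amounts (n = n₀ + ν ξ):
  D: 2000 − 1(268.7) = 1731
  E: 696 − 1(268.7) = 427.3
  F: 0 + 1(268.7) = 268.7
  G: 0 + 1(268.7) = 268.7
  H: 860 (inert)
Total out = 3556 kmol; y_G = 268.7 / 3556 = 0.07555.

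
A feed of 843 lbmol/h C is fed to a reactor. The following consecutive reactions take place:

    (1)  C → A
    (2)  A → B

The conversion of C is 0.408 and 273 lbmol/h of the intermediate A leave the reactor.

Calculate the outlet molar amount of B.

70.9 lbmol/h

Conversion of C: C consumed = 1ξ₁ = 0.408 × 843 → ξ₁ = 343.9 lbmol/h.
A balance: n_A = 0 + 1ξ₁ − 1ξ₂ = 273 → ξ₂ = (1·343.9 − 273)/1 = 70.94 lbmol/h.
Outlet amounts (n = n₀ + Σ ν·ξ):
  C: 843 − 1(343.9) = 499.1
  A: 0 + 1(343.9) − 1(70.94) = 273
  B: 0 + 1(70.94) = 70.94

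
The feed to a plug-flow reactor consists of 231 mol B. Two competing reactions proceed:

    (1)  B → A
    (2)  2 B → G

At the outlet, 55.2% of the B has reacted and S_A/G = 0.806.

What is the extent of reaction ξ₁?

ξ₁ = 36.6 mol

Conversion of B: B consumed = 0.552 × 231 = 127.5 mol = 1ξ₁ + 2ξ₂.
Selectivity: 1ξ₁ / (1ξ₂) = 0.806 → ξ₁ = 0.806 ξ₂.
Substitute: (1·0.806 + 2) ξ₂ = 127.5 → ξ₂ = 45.44 mol, ξ₁ = 36.63 mol.
Outlet amounts (n = n₀ + Σ ν·ξ):
  B: 231 − 1(36.63) − 2(45.44) = 103.5
  A: 0 + 1(36.63) = 36.63
  G: 0 + 1(45.44) = 45.44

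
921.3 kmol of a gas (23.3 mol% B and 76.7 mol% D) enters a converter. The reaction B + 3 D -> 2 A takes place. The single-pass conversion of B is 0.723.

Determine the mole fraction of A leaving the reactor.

0.508

B reacted = 0.723 × 214.7 = 155.2 kmol; ν_B = −1, so ξ = 155.2/1 = 155.2 kmol.
Outlet amounts (n = n₀ + ν ξ):
  B: 214.7 − 1(155.2) = 59.46
  D: 706.6 − 3(155.2) = 241
  A: 0 + 2(155.2) = 310.4
Total out = 610.9 kmol; y_A = 310.4 / 610.9 = 0.5081.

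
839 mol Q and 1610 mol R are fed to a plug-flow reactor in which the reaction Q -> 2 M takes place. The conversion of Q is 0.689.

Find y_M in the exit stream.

Q reacted = 0.689 × 839 = 578.1 mol; ν_Q = −1, so ξ = 578.1/1 = 578.1 mol.
Outlet amounts (n = n₀ + ν ξ):
  Q: 839 − 1(578.1) = 260.9
  M: 0 + 2(578.1) = 1156
  R: 1610 (inert)
Total out = 3027 mol; y_M = 1156 / 3027 = 0.3819.

0.382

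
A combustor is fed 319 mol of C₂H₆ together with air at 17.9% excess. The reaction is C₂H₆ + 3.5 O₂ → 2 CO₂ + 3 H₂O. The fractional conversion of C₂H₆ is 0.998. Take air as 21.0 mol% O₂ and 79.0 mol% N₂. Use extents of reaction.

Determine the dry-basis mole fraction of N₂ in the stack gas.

Stoichiometric O₂ = 3.5 × 319 = 1116 mol; O₂ fed = 1116 × 1.179 = 1316 mol.
N₂ fed = 1316 × 79/21 = 4952 mol.
Fuel reacted = 0.998 × 319 → ξ = 318.4 mol.
Outlet (n = n₀ + ν ξ):
  C₂H₆: 319 − 1(318.4) = 0.638
  O₂: 1316 − 3.5(318.4) = 202.1
  N₂: 4952 (inert)
  CO₂: 0 + 2(318.4) = 636.7
  H₂O: 0 + 3(318.4) = 955.1
Dry total = 5791 mol; y_N₂ (dry) = 4952 / 5791 = 0.8551.

0.855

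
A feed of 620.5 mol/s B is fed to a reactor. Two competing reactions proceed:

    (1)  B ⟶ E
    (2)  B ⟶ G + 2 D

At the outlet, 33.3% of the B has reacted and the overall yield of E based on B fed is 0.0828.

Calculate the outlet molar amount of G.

Yield of E: 1ξ₁ / 620.5 = 0.0828 → ξ₁ = 51.38 mol/s.
Conversion of B: 1ξ₁ + 1ξ₂ = 0.333 × 620.5 = 206.6 → ξ₂ = 155.2 mol/s.
Outlet amounts (n = n₀ + Σ ν·ξ):
  B: 620.5 − 1(51.38) − 1(155.2) = 413.9
  E: 0 + 1(51.38) = 51.38
  G: 0 + 1(155.2) = 155.2
  D: 0 + 2(155.2) = 310.5

155 mol/s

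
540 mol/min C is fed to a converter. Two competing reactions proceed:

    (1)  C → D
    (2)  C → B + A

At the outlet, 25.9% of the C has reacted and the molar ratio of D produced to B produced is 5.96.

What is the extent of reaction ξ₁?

ξ₁ = 120 mol/min

Conversion of C: C consumed = 0.259 × 540 = 139.9 mol/min = 1ξ₁ + 1ξ₂.
Selectivity: 1ξ₁ / (1ξ₂) = 5.96 → ξ₁ = 5.96 ξ₂.
Substitute: (1·5.96 + 1) ξ₂ = 139.9 → ξ₂ = 20.09 mol/min, ξ₁ = 119.8 mol/min.
Outlet amounts (n = n₀ + Σ ν·ξ):
  C: 540 − 1(119.8) − 1(20.09) = 400.1
  D: 0 + 1(119.8) = 119.8
  B: 0 + 1(20.09) = 20.09
  A: 0 + 1(20.09) = 20.09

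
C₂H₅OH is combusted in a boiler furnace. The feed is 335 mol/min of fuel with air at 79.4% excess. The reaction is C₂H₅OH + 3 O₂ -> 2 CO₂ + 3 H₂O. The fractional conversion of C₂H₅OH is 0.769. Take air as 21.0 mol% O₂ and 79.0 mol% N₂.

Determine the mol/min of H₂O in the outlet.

773 mol/min

Stoichiometric O₂ = 3 × 335 = 1005 mol/min; O₂ fed = 1005 × 1.794 = 1803 mol/min.
N₂ fed = 1803 × 79/21 = 6783 mol/min.
Fuel reacted = 0.769 × 335 → ξ = 257.6 mol/min.
Outlet (n = n₀ + ν ξ):
  C₂H₅OH: 335 − 1(257.6) = 77.38
  O₂: 1803 − 3(257.6) = 1030
  N₂: 6783 (inert)
  CO₂: 0 + 2(257.6) = 515.2
  H₂O: 0 + 3(257.6) = 772.8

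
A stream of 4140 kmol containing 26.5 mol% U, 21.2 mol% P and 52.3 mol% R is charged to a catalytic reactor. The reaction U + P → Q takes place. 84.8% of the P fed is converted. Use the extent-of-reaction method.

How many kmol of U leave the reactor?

353 kmol

P reacted = 0.848 × 877.7 = 744.3 kmol; ν_P = −1, so ξ = 744.3/1 = 744.3 kmol.
Outlet amounts (n = n₀ + ν ξ):
  U: 1097 − 1(744.3) = 352.8
  P: 877.7 − 1(744.3) = 133.4
  Q: 0 + 1(744.3) = 744.3
  R: 2165 (inert)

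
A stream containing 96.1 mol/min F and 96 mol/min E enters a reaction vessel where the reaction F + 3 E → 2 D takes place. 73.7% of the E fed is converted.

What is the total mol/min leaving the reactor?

145 mol/min

E reacted = 0.737 × 96 = 70.75 mol/min; ν_E = −3, so ξ = 70.75/3 = 23.58 mol/min.
Outlet amounts (n = n₀ + ν ξ):
  F: 96.1 − 1(23.58) = 72.52
  E: 96 − 3(23.58) = 25.25
  D: 0 + 2(23.58) = 47.17
Total out = 72.52 + 25.25 + 47.17 = 144.9 mol/min.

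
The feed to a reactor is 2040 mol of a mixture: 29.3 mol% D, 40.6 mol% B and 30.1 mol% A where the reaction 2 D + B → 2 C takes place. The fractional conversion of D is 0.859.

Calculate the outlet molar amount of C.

513 mol

D reacted = 0.859 × 597.7 = 513.4 mol; ν_D = −2, so ξ = 513.4/2 = 256.7 mol.
Outlet amounts (n = n₀ + ν ξ):
  D: 597.7 − 2(256.7) = 84.28
  B: 828.2 − 1(256.7) = 571.5
  C: 0 + 2(256.7) = 513.4
  A: 614 (inert)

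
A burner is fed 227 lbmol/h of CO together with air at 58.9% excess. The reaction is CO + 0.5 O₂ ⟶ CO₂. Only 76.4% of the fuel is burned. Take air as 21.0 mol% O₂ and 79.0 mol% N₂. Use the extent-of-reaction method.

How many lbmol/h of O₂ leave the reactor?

Stoichiometric O₂ = 0.5 × 227 = 113.5 lbmol/h; O₂ fed = 113.5 × 1.589 = 180.4 lbmol/h.
N₂ fed = 180.4 × 79/21 = 678.5 lbmol/h.
Fuel reacted = 0.764 × 227 → ξ = 173.4 lbmol/h.
Outlet (n = n₀ + ν ξ):
  CO: 227 − 1(173.4) = 53.57
  O₂: 180.4 − 0.5(173.4) = 93.64
  N₂: 678.5 (inert)
  CO₂: 0 + 1(173.4) = 173.4

93.6 lbmol/h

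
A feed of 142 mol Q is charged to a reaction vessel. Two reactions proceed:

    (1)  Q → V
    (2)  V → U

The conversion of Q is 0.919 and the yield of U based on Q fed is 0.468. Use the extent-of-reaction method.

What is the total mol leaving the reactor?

Conversion of Q: Q consumed = 1ξ₁ = 0.919 × 142 → ξ₁ = 130.5 mol.
Yield of U: 1ξ₂ / 142 = 0.468 → ξ₂ = 66.46 mol.
Outlet amounts (n = n₀ + Σ ν·ξ):
  Q: 142 − 1(130.5) = 11.5
  V: 0 + 1(130.5) − 1(66.46) = 64.04
  U: 0 + 1(66.46) = 66.46
Total out = 11.5 + 64.04 + 66.46 = 142 mol.

142 mol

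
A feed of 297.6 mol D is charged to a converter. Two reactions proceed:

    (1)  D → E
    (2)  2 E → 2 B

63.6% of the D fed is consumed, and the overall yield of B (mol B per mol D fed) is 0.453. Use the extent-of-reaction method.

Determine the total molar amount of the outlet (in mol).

Conversion of D: D consumed = 1ξ₁ = 0.636 × 297.6 → ξ₁ = 189.3 mol.
Yield of B: 2ξ₂ / 297.6 = 0.453 → ξ₂ = 67.41 mol.
Outlet amounts (n = n₀ + Σ ν·ξ):
  D: 297.6 − 1(189.3) = 108.3
  E: 0 + 1(189.3) − 2(67.41) = 54.46
  B: 0 + 2(67.41) = 134.8
Total out = 108.3 + 54.46 + 134.8 = 297.6 mol.

298 mol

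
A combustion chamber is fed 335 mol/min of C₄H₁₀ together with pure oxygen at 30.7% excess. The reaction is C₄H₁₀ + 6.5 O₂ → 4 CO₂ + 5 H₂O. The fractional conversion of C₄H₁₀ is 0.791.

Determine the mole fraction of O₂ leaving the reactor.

0.314

Stoichiometric O₂ = 6.5 × 335 = 2178 mol/min; O₂ fed = 2178 × 1.307 = 2846 mol/min.
Fuel reacted = 0.791 × 335 → ξ = 265 mol/min.
Outlet (n = n₀ + ν ξ):
  C₄H₁₀: 335 − 1(265) = 70.01
  O₂: 2846 − 6.5(265) = 1124
  CO₂: 0 + 4(265) = 1060
  H₂O: 0 + 5(265) = 1325
Total out = 3578 mol/min; y_O₂ = 1124 / 3578 = 0.314.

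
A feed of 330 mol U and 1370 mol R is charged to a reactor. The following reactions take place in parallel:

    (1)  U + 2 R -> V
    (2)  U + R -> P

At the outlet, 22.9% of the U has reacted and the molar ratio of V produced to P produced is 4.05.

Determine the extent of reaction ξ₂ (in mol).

ξ₂ = 15 mol

Conversion of U: U consumed = 0.229 × 330 = 75.57 mol = 1ξ₁ + 1ξ₂.
Selectivity: 1ξ₁ / (1ξ₂) = 4.05 → ξ₁ = 4.05 ξ₂.
Substitute: (1·4.05 + 1) ξ₂ = 75.57 → ξ₂ = 14.96 mol, ξ₁ = 60.61 mol.
Outlet amounts (n = n₀ + Σ ν·ξ):
  U: 330 − 1(60.61) − 1(14.96) = 254.4
  R: 1370 − 2(60.61) − 1(14.96) = 1234
  V: 0 + 1(60.61) = 60.61
  P: 0 + 1(14.96) = 14.96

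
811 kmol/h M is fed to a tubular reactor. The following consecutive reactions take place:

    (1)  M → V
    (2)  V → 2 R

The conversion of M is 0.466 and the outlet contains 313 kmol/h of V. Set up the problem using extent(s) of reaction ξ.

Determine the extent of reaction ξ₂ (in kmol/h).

Conversion of M: M consumed = 1ξ₁ = 0.466 × 811 → ξ₁ = 377.9 kmol/h.
V balance: n_V = 0 + 1ξ₁ − 1ξ₂ = 313 → ξ₂ = (1·377.9 − 313)/1 = 64.93 kmol/h.
Outlet amounts (n = n₀ + Σ ν·ξ):
  M: 811 − 1(377.9) = 433.1
  V: 0 + 1(377.9) − 1(64.93) = 313
  R: 0 + 2(64.93) = 129.9

ξ₂ = 64.9 kmol/h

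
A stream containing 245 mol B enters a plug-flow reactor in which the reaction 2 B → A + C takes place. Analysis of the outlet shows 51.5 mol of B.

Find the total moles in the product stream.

245 mol

For B: n = n₀ − 2ξ → 51.5 = 245 − 2ξ, giving ξ = 96.75 mol.
Outlet amounts (n = n₀ + ν ξ):
  B: 245 − 2(96.75) = 51.5
  A: 0 + 1(96.75) = 96.75
  C: 0 + 1(96.75) = 96.75
Total out = 51.5 + 96.75 + 96.75 = 245 mol.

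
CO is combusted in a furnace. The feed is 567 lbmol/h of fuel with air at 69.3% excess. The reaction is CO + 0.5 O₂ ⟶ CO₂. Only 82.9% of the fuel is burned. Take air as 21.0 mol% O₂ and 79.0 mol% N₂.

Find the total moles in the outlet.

Stoichiometric O₂ = 0.5 × 567 = 283.5 lbmol/h; O₂ fed = 283.5 × 1.693 = 480 lbmol/h.
N₂ fed = 480 × 79/21 = 1806 lbmol/h.
Fuel reacted = 0.829 × 567 → ξ = 470 lbmol/h.
Outlet (n = n₀ + ν ξ):
  CO: 567 − 1(470) = 96.96
  O₂: 480 − 0.5(470) = 244.9
  N₂: 1806 (inert)
  CO₂: 0 + 1(470) = 470
Total out = 96.96 + 244.9 + 1806 + 470 = 2618 lbmol/h.

2620 lbmol/h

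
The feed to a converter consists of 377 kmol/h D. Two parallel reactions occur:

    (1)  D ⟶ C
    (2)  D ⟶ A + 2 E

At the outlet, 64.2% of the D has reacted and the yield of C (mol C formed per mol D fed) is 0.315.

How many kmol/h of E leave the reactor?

Yield of C: 1ξ₁ / 377 = 0.315 → ξ₁ = 118.8 kmol/h.
Conversion of D: 1ξ₁ + 1ξ₂ = 0.642 × 377 = 242 → ξ₂ = 123.3 kmol/h.
Outlet amounts (n = n₀ + Σ ν·ξ):
  D: 377 − 1(118.8) − 1(123.3) = 135
  C: 0 + 1(118.8) = 118.8
  A: 0 + 1(123.3) = 123.3
  E: 0 + 2(123.3) = 246.6

247 kmol/h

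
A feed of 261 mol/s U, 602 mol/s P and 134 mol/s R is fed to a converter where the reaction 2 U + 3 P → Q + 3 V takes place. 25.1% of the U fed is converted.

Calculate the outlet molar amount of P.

504 mol/s

U reacted = 0.251 × 261 = 65.51 mol/s; ν_U = −2, so ξ = 65.51/2 = 32.76 mol/s.
Outlet amounts (n = n₀ + ν ξ):
  U: 261 − 2(32.76) = 195.5
  P: 602 − 3(32.76) = 503.7
  Q: 0 + 1(32.76) = 32.76
  V: 0 + 3(32.76) = 98.27
  R: 134 (inert)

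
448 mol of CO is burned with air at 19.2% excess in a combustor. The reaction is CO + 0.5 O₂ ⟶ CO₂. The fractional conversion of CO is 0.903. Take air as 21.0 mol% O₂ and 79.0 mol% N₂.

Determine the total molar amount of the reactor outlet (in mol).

1520 mol

Stoichiometric O₂ = 0.5 × 448 = 224 mol; O₂ fed = 224 × 1.192 = 267 mol.
N₂ fed = 267 × 79/21 = 1004 mol.
Fuel reacted = 0.903 × 448 → ξ = 404.5 mol.
Outlet (n = n₀ + ν ξ):
  CO: 448 − 1(404.5) = 43.46
  O₂: 267 − 0.5(404.5) = 64.74
  N₂: 1004 (inert)
  CO₂: 0 + 1(404.5) = 404.5
Total out = 43.46 + 64.74 + 1004 + 404.5 = 1517 mol.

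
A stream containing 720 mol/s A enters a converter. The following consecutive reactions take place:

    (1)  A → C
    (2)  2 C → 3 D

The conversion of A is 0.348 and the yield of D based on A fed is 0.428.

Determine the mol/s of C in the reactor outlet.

Conversion of A: A consumed = 1ξ₁ = 0.348 × 720 → ξ₁ = 250.6 mol/s.
Yield of D: 3ξ₂ / 720 = 0.428 → ξ₂ = 102.7 mol/s.
Outlet amounts (n = n₀ + Σ ν·ξ):
  A: 720 − 1(250.6) = 469.4
  C: 0 + 1(250.6) − 2(102.7) = 45.12
  D: 0 + 3(102.7) = 308.2

45.1 mol/s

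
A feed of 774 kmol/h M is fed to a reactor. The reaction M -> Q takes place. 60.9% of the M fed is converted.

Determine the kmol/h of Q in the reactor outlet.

471 kmol/h

M reacted = 0.609 × 774 = 471.4 kmol/h; ν_M = −1, so ξ = 471.4/1 = 471.4 kmol/h.
Outlet amounts (n = n₀ + ν ξ):
  M: 774 − 1(471.4) = 302.6
  Q: 0 + 1(471.4) = 471.4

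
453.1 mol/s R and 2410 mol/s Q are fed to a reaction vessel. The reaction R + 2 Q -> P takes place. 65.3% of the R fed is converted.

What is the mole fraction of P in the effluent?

0.13

R reacted = 0.653 × 453.1 = 295.9 mol/s; ν_R = −1, so ξ = 295.9/1 = 295.9 mol/s.
Outlet amounts (n = n₀ + ν ξ):
  R: 453.1 − 1(295.9) = 157.2
  Q: 2410 − 2(295.9) = 1818
  P: 0 + 1(295.9) = 295.9
Total out = 2271 mol/s; y_P = 295.9 / 2271 = 0.1303.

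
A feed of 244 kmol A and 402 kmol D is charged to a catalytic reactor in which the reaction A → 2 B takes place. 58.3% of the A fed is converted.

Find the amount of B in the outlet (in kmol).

A reacted = 0.583 × 244 = 142.3 kmol; ν_A = −1, so ξ = 142.3/1 = 142.3 kmol.
Outlet amounts (n = n₀ + ν ξ):
  A: 244 − 1(142.3) = 101.7
  B: 0 + 2(142.3) = 284.5
  D: 402 (inert)

285 kmol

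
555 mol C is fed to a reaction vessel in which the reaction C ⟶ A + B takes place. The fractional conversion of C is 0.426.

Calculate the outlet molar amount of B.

C reacted = 0.426 × 555 = 236.4 mol; ν_C = −1, so ξ = 236.4/1 = 236.4 mol.
Outlet amounts (n = n₀ + ν ξ):
  C: 555 − 1(236.4) = 318.6
  A: 0 + 1(236.4) = 236.4
  B: 0 + 1(236.4) = 236.4

236 mol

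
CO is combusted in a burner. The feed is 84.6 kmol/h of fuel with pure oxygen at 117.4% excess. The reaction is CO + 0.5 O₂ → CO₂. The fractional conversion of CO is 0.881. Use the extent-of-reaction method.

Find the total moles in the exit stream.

139 kmol/h

Stoichiometric O₂ = 0.5 × 84.6 = 42.3 kmol/h; O₂ fed = 42.3 × 2.174 = 91.96 kmol/h.
Fuel reacted = 0.881 × 84.6 → ξ = 74.53 kmol/h.
Outlet (n = n₀ + ν ξ):
  CO: 84.6 − 1(74.53) = 10.07
  O₂: 91.96 − 0.5(74.53) = 54.69
  CO₂: 0 + 1(74.53) = 74.53
Total out = 10.07 + 54.69 + 74.53 = 139.3 kmol/h.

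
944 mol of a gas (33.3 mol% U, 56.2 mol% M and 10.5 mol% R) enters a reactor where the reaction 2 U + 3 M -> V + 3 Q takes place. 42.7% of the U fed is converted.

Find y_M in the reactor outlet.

0.375

U reacted = 0.427 × 314.4 = 134.2 mol; ν_U = −2, so ξ = 134.2/2 = 67.11 mol.
Outlet amounts (n = n₀ + ν ξ):
  U: 314.4 − 2(67.11) = 180.1
  M: 530.5 − 3(67.11) = 329.2
  V: 0 + 1(67.11) = 67.11
  Q: 0 + 3(67.11) = 201.3
  R: 99.12 (inert)
Total out = 876.9 mol; y_M = 329.2 / 876.9 = 0.3754.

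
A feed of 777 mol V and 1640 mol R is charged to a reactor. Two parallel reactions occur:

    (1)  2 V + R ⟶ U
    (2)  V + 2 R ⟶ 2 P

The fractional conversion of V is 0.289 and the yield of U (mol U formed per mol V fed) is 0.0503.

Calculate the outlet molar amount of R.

Yield of U: 1ξ₁ / 777 = 0.0503 → ξ₁ = 39.08 mol.
Conversion of V: 2ξ₁ + 1ξ₂ = 0.289 × 777 = 224.6 → ξ₂ = 146.4 mol.
Outlet amounts (n = n₀ + Σ ν·ξ):
  V: 777 − 2(39.08) − 1(146.4) = 552.4
  R: 1640 − 1(39.08) − 2(146.4) = 1308
  U: 0 + 1(39.08) = 39.08
  P: 0 + 2(146.4) = 292.8

1310 mol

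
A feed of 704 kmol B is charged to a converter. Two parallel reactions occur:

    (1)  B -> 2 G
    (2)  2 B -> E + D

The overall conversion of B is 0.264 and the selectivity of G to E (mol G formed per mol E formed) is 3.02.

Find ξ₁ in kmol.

Conversion of B: B consumed = 0.264 × 704 = 185.9 kmol = 1ξ₁ + 2ξ₂.
Selectivity: 2ξ₁ / (1ξ₂) = 3.02 → ξ₁ = 1.51 ξ₂.
Substitute: (1·1.51 + 2) ξ₂ = 185.9 → ξ₂ = 52.95 kmol, ξ₁ = 79.96 kmol.
Outlet amounts (n = n₀ + Σ ν·ξ):
  B: 704 − 1(79.96) − 2(52.95) = 518.1
  G: 0 + 2(79.96) = 159.9
  E: 0 + 1(52.95) = 52.95
  D: 0 + 1(52.95) = 52.95

ξ₁ = 80 kmol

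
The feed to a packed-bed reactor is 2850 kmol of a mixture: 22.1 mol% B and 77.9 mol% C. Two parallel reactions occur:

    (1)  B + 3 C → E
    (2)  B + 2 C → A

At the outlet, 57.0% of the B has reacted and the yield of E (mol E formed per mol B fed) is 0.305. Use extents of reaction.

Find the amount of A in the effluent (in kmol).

Yield of E: 1ξ₁ / 629.9 = 0.305 → ξ₁ = 192.1 kmol.
Conversion of B: 1ξ₁ + 1ξ₂ = 0.57 × 629.9 = 359 → ξ₂ = 166.9 kmol.
Outlet amounts (n = n₀ + Σ ν·ξ):
  B: 629.9 − 1(192.1) − 1(166.9) = 270.8
  C: 2220 − 3(192.1) − 2(166.9) = 1310
  E: 0 + 1(192.1) = 192.1
  A: 0 + 1(166.9) = 166.9

167 kmol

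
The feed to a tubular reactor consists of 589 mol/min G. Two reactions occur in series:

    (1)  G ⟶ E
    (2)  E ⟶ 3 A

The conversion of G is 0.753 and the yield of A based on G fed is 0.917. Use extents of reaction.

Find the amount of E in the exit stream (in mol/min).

Conversion of G: G consumed = 1ξ₁ = 0.753 × 589 → ξ₁ = 443.5 mol/min.
Yield of A: 3ξ₂ / 589 = 0.917 → ξ₂ = 180 mol/min.
Outlet amounts (n = n₀ + Σ ν·ξ):
  G: 589 − 1(443.5) = 145.5
  E: 0 + 1(443.5) − 1(180) = 263.5
  A: 0 + 3(180) = 540.1

263 mol/min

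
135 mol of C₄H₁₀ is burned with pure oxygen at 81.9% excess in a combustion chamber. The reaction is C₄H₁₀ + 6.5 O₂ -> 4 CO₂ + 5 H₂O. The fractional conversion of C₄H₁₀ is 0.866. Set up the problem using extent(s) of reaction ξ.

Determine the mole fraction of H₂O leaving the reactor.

Stoichiometric O₂ = 6.5 × 135 = 877.5 mol; O₂ fed = 877.5 × 1.819 = 1596 mol.
Fuel reacted = 0.866 × 135 → ξ = 116.9 mol.
Outlet (n = n₀ + ν ξ):
  C₄H₁₀: 135 − 1(116.9) = 18.09
  O₂: 1596 − 6.5(116.9) = 836.3
  CO₂: 0 + 4(116.9) = 467.6
  H₂O: 0 + 5(116.9) = 584.5
Total out = 1907 mol; y_H₂O = 584.5 / 1907 = 0.3066.

0.307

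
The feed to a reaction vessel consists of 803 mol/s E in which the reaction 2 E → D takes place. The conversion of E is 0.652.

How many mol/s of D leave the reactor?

262 mol/s

E reacted = 0.652 × 803 = 523.6 mol/s; ν_E = −2, so ξ = 523.6/2 = 261.8 mol/s.
Outlet amounts (n = n₀ + ν ξ):
  E: 803 − 2(261.8) = 279.4
  D: 0 + 1(261.8) = 261.8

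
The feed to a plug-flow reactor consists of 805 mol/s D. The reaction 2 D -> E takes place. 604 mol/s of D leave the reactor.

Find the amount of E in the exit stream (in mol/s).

For D: n = n₀ − 2ξ → 604 = 805 − 2ξ, giving ξ = 100.5 mol/s.
Outlet amounts (n = n₀ + ν ξ):
  D: 805 − 2(100.5) = 604
  E: 0 + 1(100.5) = 100.5

100 mol/s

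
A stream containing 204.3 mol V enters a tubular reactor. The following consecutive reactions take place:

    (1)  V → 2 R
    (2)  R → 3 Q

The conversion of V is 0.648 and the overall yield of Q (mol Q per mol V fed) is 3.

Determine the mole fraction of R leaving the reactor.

0.0811

Conversion of V: V consumed = 1ξ₁ = 0.648 × 204.3 → ξ₁ = 132.4 mol.
Yield of Q: 3ξ₂ / 204.3 = 3 → ξ₂ = 204.3 mol.
Outlet amounts (n = n₀ + Σ ν·ξ):
  V: 204.3 − 1(132.4) = 71.91
  R: 0 + 2(132.4) − 1(204.3) = 60.47
  Q: 0 + 3(204.3) = 612.9
Total out = 745.3 mol; y_R = 60.47 / 745.3 = 0.08114.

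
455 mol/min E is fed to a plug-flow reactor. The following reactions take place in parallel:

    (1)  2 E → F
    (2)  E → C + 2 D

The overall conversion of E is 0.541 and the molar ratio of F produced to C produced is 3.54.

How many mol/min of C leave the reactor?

Conversion of E: E consumed = 0.541 × 455 = 246.2 mol/min = 2ξ₁ + 1ξ₂.
Selectivity: 1ξ₁ / (1ξ₂) = 3.54 → ξ₁ = 3.54 ξ₂.
Substitute: (2·3.54 + 1) ξ₂ = 246.2 → ξ₂ = 30.46 mol/min, ξ₁ = 107.8 mol/min.
Outlet amounts (n = n₀ + Σ ν·ξ):
  E: 455 − 2(107.8) − 1(30.46) = 208.8
  F: 0 + 1(107.8) = 107.8
  C: 0 + 1(30.46) = 30.46
  D: 0 + 2(30.46) = 60.93

30.5 mol/min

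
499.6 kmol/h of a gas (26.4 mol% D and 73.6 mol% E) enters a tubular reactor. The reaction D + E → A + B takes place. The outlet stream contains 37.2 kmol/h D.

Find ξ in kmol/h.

ξ = 94.7 kmol/h

For D: n = n₀ − 1ξ → 37.2 = 131.9 − 1ξ, giving ξ = 94.69 kmol/h.
Outlet amounts (n = n₀ + ν ξ):
  D: 131.9 − 1(94.69) = 37.2
  E: 367.7 − 1(94.69) = 273
  A: 0 + 1(94.69) = 94.69
  B: 0 + 1(94.69) = 94.69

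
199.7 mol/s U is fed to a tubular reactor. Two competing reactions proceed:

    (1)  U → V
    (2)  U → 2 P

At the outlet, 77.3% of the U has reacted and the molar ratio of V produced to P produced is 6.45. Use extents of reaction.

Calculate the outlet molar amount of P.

Conversion of U: U consumed = 0.773 × 199.7 = 154.4 mol/s = 1ξ₁ + 1ξ₂.
Selectivity: 1ξ₁ / (2ξ₂) = 6.45 → ξ₁ = 12.9 ξ₂.
Substitute: (1·12.9 + 1) ξ₂ = 154.4 → ξ₂ = 11.11 mol/s, ξ₁ = 143.3 mol/s.
Outlet amounts (n = n₀ + Σ ν·ξ):
  U: 199.7 − 1(143.3) − 1(11.11) = 45.33
  V: 0 + 1(143.3) = 143.3
  P: 0 + 2(11.11) = 22.21

22.2 mol/s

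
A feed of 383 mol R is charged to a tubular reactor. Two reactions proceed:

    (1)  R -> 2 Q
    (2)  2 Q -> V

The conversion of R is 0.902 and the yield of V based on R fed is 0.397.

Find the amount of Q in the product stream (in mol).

Conversion of R: R consumed = 1ξ₁ = 0.902 × 383 → ξ₁ = 345.5 mol.
Yield of V: 1ξ₂ / 383 = 0.397 → ξ₂ = 152.1 mol.
Outlet amounts (n = n₀ + Σ ν·ξ):
  R: 383 − 1(345.5) = 37.53
  Q: 0 + 2(345.5) − 2(152.1) = 386.8
  V: 0 + 1(152.1) = 152.1

387 mol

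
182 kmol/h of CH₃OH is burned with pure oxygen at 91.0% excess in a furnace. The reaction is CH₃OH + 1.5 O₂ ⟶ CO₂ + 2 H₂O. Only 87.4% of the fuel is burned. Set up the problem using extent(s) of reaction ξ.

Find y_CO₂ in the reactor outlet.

Stoichiometric O₂ = 1.5 × 182 = 273 kmol/h; O₂ fed = 273 × 1.910 = 521.4 kmol/h.
Fuel reacted = 0.874 × 182 → ξ = 159.1 kmol/h.
Outlet (n = n₀ + ν ξ):
  CH₃OH: 182 − 1(159.1) = 22.93
  O₂: 521.4 − 1.5(159.1) = 282.8
  CO₂: 0 + 1(159.1) = 159.1
  H₂O: 0 + 2(159.1) = 318.1
Total out = 783 kmol/h; y_CO₂ = 159.1 / 783 = 0.2032.

0.203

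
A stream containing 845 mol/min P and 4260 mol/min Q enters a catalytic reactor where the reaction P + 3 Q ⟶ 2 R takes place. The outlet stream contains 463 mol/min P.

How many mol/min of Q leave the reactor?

For P: n = n₀ − 1ξ → 463 = 845 − 1ξ, giving ξ = 382 mol/min.
Outlet amounts (n = n₀ + ν ξ):
  P: 845 − 1(382) = 463
  Q: 4260 − 3(382) = 3114
  R: 0 + 2(382) = 764

3110 mol/min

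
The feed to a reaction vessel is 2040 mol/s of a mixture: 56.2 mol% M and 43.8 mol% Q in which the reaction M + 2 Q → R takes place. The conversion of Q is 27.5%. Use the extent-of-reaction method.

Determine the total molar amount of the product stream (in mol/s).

Q reacted = 0.275 × 893.5 = 245.7 mol/s; ν_Q = −2, so ξ = 245.7/2 = 122.9 mol/s.
Outlet amounts (n = n₀ + ν ξ):
  M: 1146 − 1(122.9) = 1024
  Q: 893.5 − 2(122.9) = 647.8
  R: 0 + 1(122.9) = 122.9
Total out = 1024 + 647.8 + 122.9 = 1794 mol/s.

1790 mol/s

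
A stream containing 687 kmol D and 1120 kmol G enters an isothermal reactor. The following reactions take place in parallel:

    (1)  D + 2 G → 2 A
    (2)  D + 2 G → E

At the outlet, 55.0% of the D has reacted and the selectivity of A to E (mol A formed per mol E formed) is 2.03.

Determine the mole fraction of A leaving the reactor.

Conversion of D: D consumed = 0.55 × 687 = 377.9 kmol = 1ξ₁ + 1ξ₂.
Selectivity: 2ξ₁ / (1ξ₂) = 2.03 → ξ₁ = 1.015 ξ₂.
Substitute: (1·1.015 + 1) ξ₂ = 377.9 → ξ₂ = 187.5 kmol, ξ₁ = 190.3 kmol.
Outlet amounts (n = n₀ + Σ ν·ξ):
  D: 687 − 1(190.3) − 1(187.5) = 309.1
  G: 1120 − 2(190.3) − 2(187.5) = 364.3
  A: 0 + 2(190.3) = 380.7
  E: 0 + 1(187.5) = 187.5
Total out = 1242 kmol; y_A = 380.7 / 1242 = 0.3066.

0.307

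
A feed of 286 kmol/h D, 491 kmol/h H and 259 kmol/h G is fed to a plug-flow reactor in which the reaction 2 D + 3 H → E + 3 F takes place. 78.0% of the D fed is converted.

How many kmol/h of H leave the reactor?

156 kmol/h

D reacted = 0.78 × 286 = 223.1 kmol/h; ν_D = −2, so ξ = 223.1/2 = 111.5 kmol/h.
Outlet amounts (n = n₀ + ν ξ):
  D: 286 − 2(111.5) = 62.92
  H: 491 − 3(111.5) = 156.4
  E: 0 + 1(111.5) = 111.5
  F: 0 + 3(111.5) = 334.6
  G: 259 (inert)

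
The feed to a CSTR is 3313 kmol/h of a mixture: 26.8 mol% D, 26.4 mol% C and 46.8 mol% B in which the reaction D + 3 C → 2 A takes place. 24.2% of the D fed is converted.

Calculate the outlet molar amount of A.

D reacted = 0.242 × 887.9 = 214.9 kmol/h; ν_D = −1, so ξ = 214.9/1 = 214.9 kmol/h.
Outlet amounts (n = n₀ + ν ξ):
  D: 887.9 − 1(214.9) = 673
  C: 874.6 − 3(214.9) = 230
  A: 0 + 2(214.9) = 429.7
  B: 1550 (inert)

430 kmol/h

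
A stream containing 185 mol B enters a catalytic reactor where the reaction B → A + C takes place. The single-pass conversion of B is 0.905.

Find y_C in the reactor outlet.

0.475

B reacted = 0.905 × 185 = 167.4 mol; ν_B = −1, so ξ = 167.4/1 = 167.4 mol.
Outlet amounts (n = n₀ + ν ξ):
  B: 185 − 1(167.4) = 17.57
  A: 0 + 1(167.4) = 167.4
  C: 0 + 1(167.4) = 167.4
Total out = 352.4 mol; y_C = 167.4 / 352.4 = 0.4751.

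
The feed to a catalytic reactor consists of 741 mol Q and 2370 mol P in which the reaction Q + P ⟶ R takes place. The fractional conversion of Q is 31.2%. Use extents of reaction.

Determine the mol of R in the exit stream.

Q reacted = 0.312 × 741 = 231.2 mol; ν_Q = −1, so ξ = 231.2/1 = 231.2 mol.
Outlet amounts (n = n₀ + ν ξ):
  Q: 741 − 1(231.2) = 509.8
  P: 2370 − 1(231.2) = 2139
  R: 0 + 1(231.2) = 231.2

231 mol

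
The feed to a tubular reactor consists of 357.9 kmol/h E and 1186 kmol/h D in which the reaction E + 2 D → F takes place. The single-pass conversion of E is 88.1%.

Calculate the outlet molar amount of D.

555 kmol/h

E reacted = 0.881 × 357.9 = 315.3 kmol/h; ν_E = −1, so ξ = 315.3/1 = 315.3 kmol/h.
Outlet amounts (n = n₀ + ν ξ):
  E: 357.9 − 1(315.3) = 42.59
  D: 1186 − 2(315.3) = 555.4
  F: 0 + 1(315.3) = 315.3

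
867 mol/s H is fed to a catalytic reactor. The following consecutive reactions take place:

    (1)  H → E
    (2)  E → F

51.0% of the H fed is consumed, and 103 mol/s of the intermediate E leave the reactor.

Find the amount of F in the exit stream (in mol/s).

339 mol/s

Conversion of H: H consumed = 1ξ₁ = 0.51 × 867 → ξ₁ = 442.2 mol/s.
E balance: n_E = 0 + 1ξ₁ − 1ξ₂ = 103 → ξ₂ = (1·442.2 − 103)/1 = 339.2 mol/s.
Outlet amounts (n = n₀ + Σ ν·ξ):
  H: 867 − 1(442.2) = 424.8
  E: 0 + 1(442.2) − 1(339.2) = 103
  F: 0 + 1(339.2) = 339.2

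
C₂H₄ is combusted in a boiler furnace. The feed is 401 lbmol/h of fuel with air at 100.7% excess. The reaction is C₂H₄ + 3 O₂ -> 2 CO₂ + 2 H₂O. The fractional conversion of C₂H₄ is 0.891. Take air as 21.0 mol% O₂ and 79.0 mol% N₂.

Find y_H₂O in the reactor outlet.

Stoichiometric O₂ = 3 × 401 = 1203 lbmol/h; O₂ fed = 1203 × 2.007 = 2414 lbmol/h.
N₂ fed = 2414 × 79/21 = 9083 lbmol/h.
Fuel reacted = 0.891 × 401 → ξ = 357.3 lbmol/h.
Outlet (n = n₀ + ν ξ):
  C₂H₄: 401 − 1(357.3) = 43.71
  O₂: 2414 − 3(357.3) = 1343
  N₂: 9083 (inert)
  CO₂: 0 + 2(357.3) = 714.6
  H₂O: 0 + 2(357.3) = 714.6
Total out = 11900 lbmol/h; y_H₂O = 714.6 / 11900 = 0.06006.

0.0601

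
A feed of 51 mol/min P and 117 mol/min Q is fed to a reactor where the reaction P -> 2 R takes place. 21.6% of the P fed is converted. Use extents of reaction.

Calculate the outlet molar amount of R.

22 mol/min

P reacted = 0.216 × 51 = 11.02 mol/min; ν_P = −1, so ξ = 11.02/1 = 11.02 mol/min.
Outlet amounts (n = n₀ + ν ξ):
  P: 51 − 1(11.02) = 39.98
  R: 0 + 2(11.02) = 22.03
  Q: 117 (inert)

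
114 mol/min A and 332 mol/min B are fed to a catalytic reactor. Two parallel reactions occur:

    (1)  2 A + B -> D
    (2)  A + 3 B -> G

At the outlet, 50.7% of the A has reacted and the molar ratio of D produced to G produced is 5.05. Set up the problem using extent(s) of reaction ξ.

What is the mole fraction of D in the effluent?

0.0696

Conversion of A: A consumed = 0.507 × 114 = 57.8 mol/min = 2ξ₁ + 1ξ₂.
Selectivity: 1ξ₁ / (1ξ₂) = 5.05 → ξ₁ = 5.05 ξ₂.
Substitute: (2·5.05 + 1) ξ₂ = 57.8 → ξ₂ = 5.207 mol/min, ξ₁ = 26.3 mol/min.
Outlet amounts (n = n₀ + Σ ν·ξ):
  A: 114 − 2(26.3) − 1(5.207) = 56.2
  B: 332 − 1(26.3) − 3(5.207) = 290.1
  D: 0 + 1(26.3) = 26.3
  G: 0 + 1(5.207) = 5.207
Total out = 377.8 mol/min; y_D = 26.3 / 377.8 = 0.0696.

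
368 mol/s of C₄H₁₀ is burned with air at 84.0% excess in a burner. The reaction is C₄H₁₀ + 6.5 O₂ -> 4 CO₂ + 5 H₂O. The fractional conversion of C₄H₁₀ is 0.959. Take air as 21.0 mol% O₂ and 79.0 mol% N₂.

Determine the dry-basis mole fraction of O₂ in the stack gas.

Stoichiometric O₂ = 6.5 × 368 = 2392 mol/s; O₂ fed = 2392 × 1.840 = 4401 mol/s.
N₂ fed = 4401 × 79/21 = 16560 mol/s.
Fuel reacted = 0.959 × 368 → ξ = 352.9 mol/s.
Outlet (n = n₀ + ν ξ):
  C₄H₁₀: 368 − 1(352.9) = 15.09
  O₂: 4401 − 6.5(352.9) = 2107
  N₂: 16560 (inert)
  CO₂: 0 + 4(352.9) = 1412
  H₂O: 0 + 5(352.9) = 1765
Dry total = 20090 mol/s; y_O₂ (dry) = 2107 / 20090 = 0.1049.

0.105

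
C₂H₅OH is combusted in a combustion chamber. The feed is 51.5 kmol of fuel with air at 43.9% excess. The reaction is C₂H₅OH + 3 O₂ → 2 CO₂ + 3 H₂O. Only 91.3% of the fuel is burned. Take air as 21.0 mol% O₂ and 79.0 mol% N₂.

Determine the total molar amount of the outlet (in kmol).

Stoichiometric O₂ = 3 × 51.5 = 154.5 kmol; O₂ fed = 154.5 × 1.439 = 222.3 kmol.
N₂ fed = 222.3 × 79/21 = 836.4 kmol.
Fuel reacted = 0.913 × 51.5 → ξ = 47.02 kmol.
Outlet (n = n₀ + ν ξ):
  C₂H₅OH: 51.5 − 1(47.02) = 4.48
  O₂: 222.3 − 3(47.02) = 81.27
  N₂: 836.4 (inert)
  CO₂: 0 + 2(47.02) = 94.04
  H₂O: 0 + 3(47.02) = 141.1
Total out = 4.48 + 81.27 + 836.4 + 94.04 + 141.1 = 1157 kmol.

1160 kmol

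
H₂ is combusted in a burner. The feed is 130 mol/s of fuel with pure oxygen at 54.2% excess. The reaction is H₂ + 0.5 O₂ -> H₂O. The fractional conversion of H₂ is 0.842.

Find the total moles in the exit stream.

Stoichiometric O₂ = 0.5 × 130 = 65 mol/s; O₂ fed = 65 × 1.542 = 100.2 mol/s.
Fuel reacted = 0.842 × 130 → ξ = 109.5 mol/s.
Outlet (n = n₀ + ν ξ):
  H₂: 130 − 1(109.5) = 20.54
  O₂: 100.2 − 0.5(109.5) = 45.5
  H₂O: 0 + 1(109.5) = 109.5
Total out = 20.54 + 45.5 + 109.5 = 175.5 mol/s.

176 mol/s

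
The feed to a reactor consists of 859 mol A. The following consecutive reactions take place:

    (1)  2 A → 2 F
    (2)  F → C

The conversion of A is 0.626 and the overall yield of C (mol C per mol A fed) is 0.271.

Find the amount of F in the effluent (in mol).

305 mol

Conversion of A: A consumed = 2ξ₁ = 0.626 × 859 → ξ₁ = 268.9 mol.
Yield of C: 1ξ₂ / 859 = 0.271 → ξ₂ = 232.8 mol.
Outlet amounts (n = n₀ + Σ ν·ξ):
  A: 859 − 2(268.9) = 321.3
  F: 0 + 2(268.9) − 1(232.8) = 304.9
  C: 0 + 1(232.8) = 232.8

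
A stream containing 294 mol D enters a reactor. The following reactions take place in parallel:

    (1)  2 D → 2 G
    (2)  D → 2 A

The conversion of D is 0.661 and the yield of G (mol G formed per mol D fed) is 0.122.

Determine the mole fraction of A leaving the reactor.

0.7

Yield of G: 2ξ₁ / 294 = 0.122 → ξ₁ = 17.93 mol.
Conversion of D: 2ξ₁ + 1ξ₂ = 0.661 × 294 = 194.3 → ξ₂ = 158.5 mol.
Outlet amounts (n = n₀ + Σ ν·ξ):
  D: 294 − 2(17.93) − 1(158.5) = 99.67
  G: 0 + 2(17.93) = 35.87
  A: 0 + 2(158.5) = 316.9
Total out = 452.5 mol; y_A = 316.9 / 452.5 = 0.7005.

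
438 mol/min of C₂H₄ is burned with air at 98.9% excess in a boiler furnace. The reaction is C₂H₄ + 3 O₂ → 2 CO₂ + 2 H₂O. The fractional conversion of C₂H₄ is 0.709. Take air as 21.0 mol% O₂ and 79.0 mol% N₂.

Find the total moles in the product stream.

Stoichiometric O₂ = 3 × 438 = 1314 mol/min; O₂ fed = 1314 × 1.989 = 2614 mol/min.
N₂ fed = 2614 × 79/21 = 9832 mol/min.
Fuel reacted = 0.709 × 438 → ξ = 310.5 mol/min.
Outlet (n = n₀ + ν ξ):
  C₂H₄: 438 − 1(310.5) = 127.5
  O₂: 2614 − 3(310.5) = 1682
  N₂: 9832 (inert)
  CO₂: 0 + 2(310.5) = 621.1
  H₂O: 0 + 2(310.5) = 621.1
Total out = 127.5 + 1682 + 9832 + 621.1 + 621.1 = 12880 mol/min.

12900 mol/min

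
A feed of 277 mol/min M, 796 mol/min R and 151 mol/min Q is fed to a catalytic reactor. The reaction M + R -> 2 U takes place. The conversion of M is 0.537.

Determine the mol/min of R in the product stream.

M reacted = 0.537 × 277 = 148.7 mol/min; ν_M = −1, so ξ = 148.7/1 = 148.7 mol/min.
Outlet amounts (n = n₀ + ν ξ):
  M: 277 − 1(148.7) = 128.3
  R: 796 − 1(148.7) = 647.3
  U: 0 + 2(148.7) = 297.5
  Q: 151 (inert)

647 mol/min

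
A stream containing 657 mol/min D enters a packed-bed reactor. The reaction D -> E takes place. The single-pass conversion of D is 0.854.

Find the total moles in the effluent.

657 mol/min

D reacted = 0.854 × 657 = 561.1 mol/min; ν_D = −1, so ξ = 561.1/1 = 561.1 mol/min.
Outlet amounts (n = n₀ + ν ξ):
  D: 657 − 1(561.1) = 95.92
  E: 0 + 1(561.1) = 561.1
Total out = 95.92 + 561.1 = 657 mol/min.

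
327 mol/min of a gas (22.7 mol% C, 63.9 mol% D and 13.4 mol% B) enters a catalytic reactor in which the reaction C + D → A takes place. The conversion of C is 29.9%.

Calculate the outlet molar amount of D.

C reacted = 0.299 × 74.23 = 22.19 mol/min; ν_C = −1, so ξ = 22.19/1 = 22.19 mol/min.
Outlet amounts (n = n₀ + ν ξ):
  C: 74.23 − 1(22.19) = 52.03
  D: 209 − 1(22.19) = 186.8
  A: 0 + 1(22.19) = 22.19
  B: 43.82 (inert)

187 mol/min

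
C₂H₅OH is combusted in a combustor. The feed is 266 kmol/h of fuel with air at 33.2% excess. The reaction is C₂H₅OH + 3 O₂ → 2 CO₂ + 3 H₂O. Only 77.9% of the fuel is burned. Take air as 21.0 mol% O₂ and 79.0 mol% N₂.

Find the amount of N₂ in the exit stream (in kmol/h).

Stoichiometric O₂ = 3 × 266 = 798 kmol/h; O₂ fed = 798 × 1.332 = 1063 kmol/h.
N₂ fed = 1063 × 79/21 = 3999 kmol/h.
Fuel reacted = 0.779 × 266 → ξ = 207.2 kmol/h.
Outlet (n = n₀ + ν ξ):
  C₂H₅OH: 266 − 1(207.2) = 58.79
  O₂: 1063 − 3(207.2) = 441.3
  N₂: 3999 (inert)
  CO₂: 0 + 2(207.2) = 414.4
  H₂O: 0 + 3(207.2) = 621.6

4000 kmol/h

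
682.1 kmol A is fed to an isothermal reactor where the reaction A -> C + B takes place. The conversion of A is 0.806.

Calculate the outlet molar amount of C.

A reacted = 0.806 × 682.1 = 549.8 kmol; ν_A = −1, so ξ = 549.8/1 = 549.8 kmol.
Outlet amounts (n = n₀ + ν ξ):
  A: 682.1 − 1(549.8) = 132.3
  C: 0 + 1(549.8) = 549.8
  B: 0 + 1(549.8) = 549.8

550 kmol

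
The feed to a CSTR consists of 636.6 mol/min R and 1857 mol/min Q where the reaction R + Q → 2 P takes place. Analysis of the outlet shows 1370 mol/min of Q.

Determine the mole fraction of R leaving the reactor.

0.06

For Q: n = n₀ − 1ξ → 1370 = 1857 − 1ξ, giving ξ = 487 mol/min.
Outlet amounts (n = n₀ + ν ξ):
  R: 636.6 − 1(487) = 149.6
  Q: 1857 − 1(487) = 1370
  P: 0 + 2(487) = 974
Total out = 2494 mol/min; y_R = 149.6 / 2494 = 0.05999.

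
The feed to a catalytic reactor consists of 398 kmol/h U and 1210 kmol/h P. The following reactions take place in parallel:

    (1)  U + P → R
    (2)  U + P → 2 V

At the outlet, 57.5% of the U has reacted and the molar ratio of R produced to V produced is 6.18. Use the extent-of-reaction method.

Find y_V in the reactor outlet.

Conversion of U: U consumed = 0.575 × 398 = 228.8 kmol/h = 1ξ₁ + 1ξ₂.
Selectivity: 1ξ₁ / (2ξ₂) = 6.18 → ξ₁ = 12.36 ξ₂.
Substitute: (1·12.36 + 1) ξ₂ = 228.8 → ξ₂ = 17.13 kmol/h, ξ₁ = 211.7 kmol/h.
Outlet amounts (n = n₀ + Σ ν·ξ):
  U: 398 − 1(211.7) − 1(17.13) = 169.2
  P: 1210 − 1(211.7) − 1(17.13) = 981.2
  R: 0 + 1(211.7) = 211.7
  V: 0 + 2(17.13) = 34.26
Total out = 1396 kmol/h; y_V = 34.26 / 1396 = 0.02454.

0.0245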